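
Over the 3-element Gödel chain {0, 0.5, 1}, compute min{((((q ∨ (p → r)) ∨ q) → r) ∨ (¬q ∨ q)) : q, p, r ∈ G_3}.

The minimum is attained at q = 0.5, p = 0, r = 0:
  (p → r): 0 ≤ 0, so result = 1
  (q ∨ (p → r)) = max(0.5, 1) = 1
  ((q ∨ (p → r)) ∨ q) = max(1, 0.5) = 1
  (((q ∨ (p → r)) ∨ q) → r): 1 > 0, so result = 0
  ¬q: Gödel ¬ of 0.5 = 0 (operand ≠ 0)
  (¬q ∨ q) = max(0, 0.5) = 0.5
  ((((q ∨ (p → r)) ∨ q) → r) ∨ (¬q ∨ q)) = max(0, 0.5) = 0.5
Checking all 27 assignments confirms none give a value below 0.50.

0.50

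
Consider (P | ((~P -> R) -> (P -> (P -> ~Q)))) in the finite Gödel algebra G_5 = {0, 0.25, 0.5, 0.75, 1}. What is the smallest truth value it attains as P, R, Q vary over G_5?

The minimum is attained at P = 0.25, R = 0, Q = 0.25:
  ~P: Gödel ¬ of 0.25 = 0 (operand ≠ 0)
  (~P -> R): 0 ≤ 0, so result = 1
  ~Q: Gödel ¬ of 0.25 = 0 (operand ≠ 0)
  (P -> ~Q): 0.25 > 0, so result = 0
  (P -> (P -> ~Q)): 0.25 > 0, so result = 0
  ((~P -> R) -> (P -> (P -> ~Q))): 1 > 0, so result = 0
  (P | ((~P -> R) -> (P -> (P -> ~Q)))) = max(0.25, 0) = 0.25
Checking all 125 assignments confirms none give a value below 0.25.

0.25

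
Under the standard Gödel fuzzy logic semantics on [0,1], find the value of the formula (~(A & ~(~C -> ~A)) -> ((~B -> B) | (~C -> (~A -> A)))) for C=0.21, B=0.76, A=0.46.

1.00

~C: Gödel ¬ of 0.21 = 0 (operand ≠ 0)
~A: Gödel ¬ of 0.46 = 0 (operand ≠ 0)
(~C -> ~A): 0 ≤ 0, so result = 1
~(~C -> ~A): Gödel ¬ of 1 = 0 (operand ≠ 0)
(A & ~(~C -> ~A)) = min(0.46, 0) = 0
~(A & ~(~C -> ~A)): Gödel ¬ of 0 = 1 (operand is 0)
~B: Gödel ¬ of 0.76 = 0 (operand ≠ 0)
(~B -> B): 0 ≤ 0.76, so result = 1
~C: Gödel ¬ of 0.21 = 0 (operand ≠ 0)
~A: Gödel ¬ of 0.46 = 0 (operand ≠ 0)
(~A -> A): 0 ≤ 0.46, so result = 1
(~C -> (~A -> A)): 0 ≤ 1, so result = 1
((~B -> B) | (~C -> (~A -> A))) = max(1, 1) = 1
(~(A & ~(~C -> ~A)) -> ((~B -> B) | (~C -> (~A -> A)))): 1 ≤ 1, so result = 1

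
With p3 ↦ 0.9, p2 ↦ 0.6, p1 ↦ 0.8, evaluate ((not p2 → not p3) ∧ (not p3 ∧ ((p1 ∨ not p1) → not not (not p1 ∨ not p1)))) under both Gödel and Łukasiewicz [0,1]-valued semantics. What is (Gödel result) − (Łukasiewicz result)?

Gödel evaluation:
  not p2: Gödel ¬ of 0.6 = 0 (operand ≠ 0)
  not p3: Gödel ¬ of 0.9 = 0 (operand ≠ 0)
  (not p2 → not p3): 0 ≤ 0, so result = 1
  not p3: Gödel ¬ of 0.9 = 0 (operand ≠ 0)
  not p1: Gödel ¬ of 0.8 = 0 (operand ≠ 0)
  (p1 ∨ not p1) = max(0.8, 0) = 0.8
  not p1: Gödel ¬ of 0.8 = 0 (operand ≠ 0)
  not p1: Gödel ¬ of 0.8 = 0 (operand ≠ 0)
  (not p1 ∨ not p1) = max(0, 0) = 0
  not (not p1 ∨ not p1): Gödel ¬ of 0 = 1 (operand is 0)
  not not (not p1 ∨ not p1): Gödel ¬ of 1 = 0 (operand ≠ 0)
  ((p1 ∨ not p1) → not not (not p1 ∨ not p1)): 0.8 > 0, so result = 0
  (not p3 ∧ ((p1 ∨ not p1) → not not (not p1 ∨ not p1))) = min(0, 0) = 0
  ((not p2 → not p3) ∧ (not p3 ∧ ((p1 ∨ not p1) → not not (not p1 ∨ not p1)))) = min(1, 0) = 0
  Gödel value = 0
Łukasiewicz evaluation:
  not p2: Łukasiewicz ¬ gives 1 − 0.6 = 0.4
  not p3: Łukasiewicz ¬ gives 1 − 0.9 = 0.1
  (not p2 → not p3): min(1, 1 − 0.4 + 0.1) = 0.7
  not p3: Łukasiewicz ¬ gives 1 − 0.9 = 0.1
  not p1: Łukasiewicz ¬ gives 1 − 0.8 = 0.2
  (p1 ∨ not p1) = max(0.8, 0.2) = 0.8
  not p1: Łukasiewicz ¬ gives 1 − 0.8 = 0.2
  not p1: Łukasiewicz ¬ gives 1 − 0.8 = 0.2
  (not p1 ∨ not p1) = max(0.2, 0.2) = 0.2
  not (not p1 ∨ not p1): Łukasiewicz ¬ gives 1 − 0.2 = 0.8
  not not (not p1 ∨ not p1): Łukasiewicz ¬ gives 1 − 0.8 = 0.2
  ((p1 ∨ not p1) → not not (not p1 ∨ not p1)): min(1, 1 − 0.8 + 0.2) = 0.4
  (not p3 ∧ ((p1 ∨ not p1) → not not (not p1 ∨ not p1))) = min(0.1, 0.4) = 0.1
  ((not p2 → not p3) ∧ (not p3 ∧ ((p1 ∨ not p1) → not not (not p1 ∨ not p1)))) = min(0.7, 0.1) = 0.1
  Łukasiewicz value = 0.1
Difference: 0 − 0.1 = -0.10

-0.10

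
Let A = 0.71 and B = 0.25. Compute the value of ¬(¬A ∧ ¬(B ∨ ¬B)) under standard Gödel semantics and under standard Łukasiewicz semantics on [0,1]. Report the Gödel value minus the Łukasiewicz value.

Gödel evaluation:
  ¬A: Gödel ¬ of 0.71 = 0 (operand ≠ 0)
  ¬B: Gödel ¬ of 0.25 = 0 (operand ≠ 0)
  (B ∨ ¬B) = max(0.25, 0) = 0.25
  ¬(B ∨ ¬B): Gödel ¬ of 0.25 = 0 (operand ≠ 0)
  (¬A ∧ ¬(B ∨ ¬B)) = min(0, 0) = 0
  ¬(¬A ∧ ¬(B ∨ ¬B)): Gödel ¬ of 0 = 1 (operand is 0)
  Gödel value = 1
Łukasiewicz evaluation:
  ¬A: Łukasiewicz ¬ gives 1 − 0.71 = 0.29
  ¬B: Łukasiewicz ¬ gives 1 − 0.25 = 0.75
  (B ∨ ¬B) = max(0.25, 0.75) = 0.75
  ¬(B ∨ ¬B): Łukasiewicz ¬ gives 1 − 0.75 = 0.25
  (¬A ∧ ¬(B ∨ ¬B)) = min(0.29, 0.25) = 0.25
  ¬(¬A ∧ ¬(B ∨ ¬B)): Łukasiewicz ¬ gives 1 − 0.25 = 0.75
  Łukasiewicz value = 0.75
Difference: 1 − 0.75 = 0.25

0.25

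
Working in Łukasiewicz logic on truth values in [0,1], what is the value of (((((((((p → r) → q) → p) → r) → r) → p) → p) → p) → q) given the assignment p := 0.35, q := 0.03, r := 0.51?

(p → r): min(1, 1 − 0.35 + 0.51) = 1
((p → r) → q): min(1, 1 − 1 + 0.03) = 0.03
(((p → r) → q) → p): min(1, 1 − 0.03 + 0.35) = 1
((((p → r) → q) → p) → r): min(1, 1 − 1 + 0.51) = 0.51
(((((p → r) → q) → p) → r) → r): min(1, 1 − 0.51 + 0.51) = 1
((((((p → r) → q) → p) → r) → r) → p): min(1, 1 − 1 + 0.35) = 0.35
(((((((p → r) → q) → p) → r) → r) → p) → p): min(1, 1 − 0.35 + 0.35) = 1
((((((((p → r) → q) → p) → r) → r) → p) → p) → p): min(1, 1 − 1 + 0.35) = 0.35
(((((((((p → r) → q) → p) → r) → r) → p) → p) → p) → q): min(1, 1 − 0.35 + 0.03) = 0.68

0.68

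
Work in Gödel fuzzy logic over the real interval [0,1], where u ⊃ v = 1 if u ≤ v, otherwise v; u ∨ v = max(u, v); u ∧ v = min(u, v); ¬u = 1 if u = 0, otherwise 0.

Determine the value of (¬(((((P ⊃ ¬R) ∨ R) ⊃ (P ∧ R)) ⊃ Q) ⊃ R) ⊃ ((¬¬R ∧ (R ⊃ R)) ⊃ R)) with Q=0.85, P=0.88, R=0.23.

1.00

¬R: Gödel ¬ of 0.23 = 0 (operand ≠ 0)
(P ⊃ ¬R): 0.88 > 0, so result = 0
((P ⊃ ¬R) ∨ R) = max(0, 0.23) = 0.23
(P ∧ R) = min(0.88, 0.23) = 0.23
(((P ⊃ ¬R) ∨ R) ⊃ (P ∧ R)): 0.23 ≤ 0.23, so result = 1
((((P ⊃ ¬R) ∨ R) ⊃ (P ∧ R)) ⊃ Q): 1 > 0.85, so result = 0.85
(((((P ⊃ ¬R) ∨ R) ⊃ (P ∧ R)) ⊃ Q) ⊃ R): 0.85 > 0.23, so result = 0.23
¬(((((P ⊃ ¬R) ∨ R) ⊃ (P ∧ R)) ⊃ Q) ⊃ R): Gödel ¬ of 0.23 = 0 (operand ≠ 0)
¬R: Gödel ¬ of 0.23 = 0 (operand ≠ 0)
¬¬R: Gödel ¬ of 0 = 1 (operand is 0)
(R ⊃ R): 0.23 ≤ 0.23, so result = 1
(¬¬R ∧ (R ⊃ R)) = min(1, 1) = 1
((¬¬R ∧ (R ⊃ R)) ⊃ R): 1 > 0.23, so result = 0.23
(¬(((((P ⊃ ¬R) ∨ R) ⊃ (P ∧ R)) ⊃ Q) ⊃ R) ⊃ ((¬¬R ∧ (R ⊃ R)) ⊃ R)): 0 ≤ 0.23, so result = 1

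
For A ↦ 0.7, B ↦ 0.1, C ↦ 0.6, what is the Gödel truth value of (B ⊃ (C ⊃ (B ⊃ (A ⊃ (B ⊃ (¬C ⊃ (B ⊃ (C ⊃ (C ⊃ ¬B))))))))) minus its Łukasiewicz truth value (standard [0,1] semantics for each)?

Gödel evaluation:
  ¬C: Gödel ¬ of 0.6 = 0 (operand ≠ 0)
  ¬B: Gödel ¬ of 0.1 = 0 (operand ≠ 0)
  (C ⊃ ¬B): 0.6 > 0, so result = 0
  (C ⊃ (C ⊃ ¬B)): 0.6 > 0, so result = 0
  (B ⊃ (C ⊃ (C ⊃ ¬B))): 0.1 > 0, so result = 0
  (¬C ⊃ (B ⊃ (C ⊃ (C ⊃ ¬B)))): 0 ≤ 0, so result = 1
  (B ⊃ (¬C ⊃ (B ⊃ (C ⊃ (C ⊃ ¬B))))): 0.1 ≤ 1, so result = 1
  (A ⊃ (B ⊃ (¬C ⊃ (B ⊃ (C ⊃ (C ⊃ ¬B)))))): 0.7 ≤ 1, so result = 1
  (B ⊃ (A ⊃ (B ⊃ (¬C ⊃ (B ⊃ (C ⊃ (C ⊃ ¬B))))))): 0.1 ≤ 1, so result = 1
  (C ⊃ (B ⊃ (A ⊃ (B ⊃ (¬C ⊃ (B ⊃ (C ⊃ (C ⊃ ¬B)))))))): 0.6 ≤ 1, so result = 1
  (B ⊃ (C ⊃ (B ⊃ (A ⊃ (B ⊃ (¬C ⊃ (B ⊃ (C ⊃ (C ⊃ ¬B))))))))): 0.1 ≤ 1, so result = 1
  Gödel value = 1
Łukasiewicz evaluation:
  ¬C: Łukasiewicz ¬ gives 1 − 0.6 = 0.4
  ¬B: Łukasiewicz ¬ gives 1 − 0.1 = 0.9
  (C ⊃ ¬B): min(1, 1 − 0.6 + 0.9) = 1
  (C ⊃ (C ⊃ ¬B)): min(1, 1 − 0.6 + 1) = 1
  (B ⊃ (C ⊃ (C ⊃ ¬B))): min(1, 1 − 0.1 + 1) = 1
  (¬C ⊃ (B ⊃ (C ⊃ (C ⊃ ¬B)))): min(1, 1 − 0.4 + 1) = 1
  (B ⊃ (¬C ⊃ (B ⊃ (C ⊃ (C ⊃ ¬B))))): min(1, 1 − 0.1 + 1) = 1
  (A ⊃ (B ⊃ (¬C ⊃ (B ⊃ (C ⊃ (C ⊃ ¬B)))))): min(1, 1 − 0.7 + 1) = 1
  (B ⊃ (A ⊃ (B ⊃ (¬C ⊃ (B ⊃ (C ⊃ (C ⊃ ¬B))))))): min(1, 1 − 0.1 + 1) = 1
  (C ⊃ (B ⊃ (A ⊃ (B ⊃ (¬C ⊃ (B ⊃ (C ⊃ (C ⊃ ¬B)))))))): min(1, 1 − 0.6 + 1) = 1
  (B ⊃ (C ⊃ (B ⊃ (A ⊃ (B ⊃ (¬C ⊃ (B ⊃ (C ⊃ (C ⊃ ¬B))))))))): min(1, 1 − 0.1 + 1) = 1
  Łukasiewicz value = 1
Difference: 1 − 1 = 0.00

0.00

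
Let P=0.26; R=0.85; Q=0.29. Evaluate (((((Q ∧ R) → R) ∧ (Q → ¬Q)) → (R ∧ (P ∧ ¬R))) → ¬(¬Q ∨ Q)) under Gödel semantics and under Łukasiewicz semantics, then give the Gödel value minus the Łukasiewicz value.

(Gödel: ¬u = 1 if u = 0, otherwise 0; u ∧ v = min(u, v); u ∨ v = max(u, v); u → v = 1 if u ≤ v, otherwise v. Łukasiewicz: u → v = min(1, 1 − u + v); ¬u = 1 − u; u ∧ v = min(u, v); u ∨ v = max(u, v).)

-1.00

Gödel evaluation:
  (Q ∧ R) = min(0.29, 0.85) = 0.29
  ((Q ∧ R) → R): 0.29 ≤ 0.85, so result = 1
  ¬Q: Gödel ¬ of 0.29 = 0 (operand ≠ 0)
  (Q → ¬Q): 0.29 > 0, so result = 0
  (((Q ∧ R) → R) ∧ (Q → ¬Q)) = min(1, 0) = 0
  ¬R: Gödel ¬ of 0.85 = 0 (operand ≠ 0)
  (P ∧ ¬R) = min(0.26, 0) = 0
  (R ∧ (P ∧ ¬R)) = min(0.85, 0) = 0
  ((((Q ∧ R) → R) ∧ (Q → ¬Q)) → (R ∧ (P ∧ ¬R))): 0 ≤ 0, so result = 1
  ¬Q: Gödel ¬ of 0.29 = 0 (operand ≠ 0)
  (¬Q ∨ Q) = max(0, 0.29) = 0.29
  ¬(¬Q ∨ Q): Gödel ¬ of 0.29 = 0 (operand ≠ 0)
  (((((Q ∧ R) → R) ∧ (Q → ¬Q)) → (R ∧ (P ∧ ¬R))) → ¬(¬Q ∨ Q)): 1 > 0, so result = 0
  Gödel value = 0
Łukasiewicz evaluation:
  (Q ∧ R) = min(0.29, 0.85) = 0.29
  ((Q ∧ R) → R): min(1, 1 − 0.29 + 0.85) = 1
  ¬Q: Łukasiewicz ¬ gives 1 − 0.29 = 0.71
  (Q → ¬Q): min(1, 1 − 0.29 + 0.71) = 1
  (((Q ∧ R) → R) ∧ (Q → ¬Q)) = min(1, 1) = 1
  ¬R: Łukasiewicz ¬ gives 1 − 0.85 = 0.15
  (P ∧ ¬R) = min(0.26, 0.15) = 0.15
  (R ∧ (P ∧ ¬R)) = min(0.85, 0.15) = 0.15
  ((((Q ∧ R) → R) ∧ (Q → ¬Q)) → (R ∧ (P ∧ ¬R))): min(1, 1 − 1 + 0.15) = 0.15
  ¬Q: Łukasiewicz ¬ gives 1 − 0.29 = 0.71
  (¬Q ∨ Q) = max(0.71, 0.29) = 0.71
  ¬(¬Q ∨ Q): Łukasiewicz ¬ gives 1 − 0.71 = 0.29
  (((((Q ∧ R) → R) ∧ (Q → ¬Q)) → (R ∧ (P ∧ ¬R))) → ¬(¬Q ∨ Q)): min(1, 1 − 0.15 + 0.29) = 1
  Łukasiewicz value = 1
Difference: 0 − 1 = -1.00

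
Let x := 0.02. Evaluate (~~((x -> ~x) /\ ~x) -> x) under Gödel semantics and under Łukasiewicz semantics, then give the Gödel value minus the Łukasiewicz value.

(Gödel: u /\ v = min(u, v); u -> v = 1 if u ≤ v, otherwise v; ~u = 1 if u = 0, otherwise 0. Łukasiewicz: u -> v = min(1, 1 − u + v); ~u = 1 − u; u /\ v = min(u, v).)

Gödel evaluation:
  ~x: Gödel ¬ of 0.02 = 0 (operand ≠ 0)
  (x -> ~x): 0.02 > 0, so result = 0
  ~x: Gödel ¬ of 0.02 = 0 (operand ≠ 0)
  ((x -> ~x) /\ ~x) = min(0, 0) = 0
  ~((x -> ~x) /\ ~x): Gödel ¬ of 0 = 1 (operand is 0)
  ~~((x -> ~x) /\ ~x): Gödel ¬ of 1 = 0 (operand ≠ 0)
  (~~((x -> ~x) /\ ~x) -> x): 0 ≤ 0.02, so result = 1
  Gödel value = 1
Łukasiewicz evaluation:
  ~x: Łukasiewicz ¬ gives 1 − 0.02 = 0.98
  (x -> ~x): min(1, 1 − 0.02 + 0.98) = 1
  ~x: Łukasiewicz ¬ gives 1 − 0.02 = 0.98
  ((x -> ~x) /\ ~x) = min(1, 0.98) = 0.98
  ~((x -> ~x) /\ ~x): Łukasiewicz ¬ gives 1 − 0.98 = 0.02
  ~~((x -> ~x) /\ ~x): Łukasiewicz ¬ gives 1 − 0.02 = 0.98
  (~~((x -> ~x) /\ ~x) -> x): min(1, 1 − 0.98 + 0.02) = 0.04
  Łukasiewicz value = 0.04
Difference: 1 − 0.04 = 0.96

0.96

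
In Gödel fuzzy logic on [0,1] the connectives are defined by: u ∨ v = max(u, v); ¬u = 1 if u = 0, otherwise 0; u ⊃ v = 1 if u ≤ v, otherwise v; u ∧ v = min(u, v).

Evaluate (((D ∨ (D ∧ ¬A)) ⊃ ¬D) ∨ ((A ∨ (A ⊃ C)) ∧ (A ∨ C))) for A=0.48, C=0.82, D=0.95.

0.82

¬A: Gödel ¬ of 0.48 = 0 (operand ≠ 0)
(D ∧ ¬A) = min(0.95, 0) = 0
(D ∨ (D ∧ ¬A)) = max(0.95, 0) = 0.95
¬D: Gödel ¬ of 0.95 = 0 (operand ≠ 0)
((D ∨ (D ∧ ¬A)) ⊃ ¬D): 0.95 > 0, so result = 0
(A ⊃ C): 0.48 ≤ 0.82, so result = 1
(A ∨ (A ⊃ C)) = max(0.48, 1) = 1
(A ∨ C) = max(0.48, 0.82) = 0.82
((A ∨ (A ⊃ C)) ∧ (A ∨ C)) = min(1, 0.82) = 0.82
(((D ∨ (D ∧ ¬A)) ⊃ ¬D) ∨ ((A ∨ (A ⊃ C)) ∧ (A ∨ C))) = max(0, 0.82) = 0.82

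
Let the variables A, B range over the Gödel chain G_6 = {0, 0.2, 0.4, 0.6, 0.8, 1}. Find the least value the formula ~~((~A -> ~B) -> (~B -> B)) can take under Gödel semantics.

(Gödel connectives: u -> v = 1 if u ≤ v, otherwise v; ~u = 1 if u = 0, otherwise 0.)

The minimum is attained at A = 0, B = 0:
  ~A: Gödel ¬ of 0 = 1 (operand is 0)
  ~B: Gödel ¬ of 0 = 1 (operand is 0)
  (~A -> ~B): 1 ≤ 1, so result = 1
  ~B: Gödel ¬ of 0 = 1 (operand is 0)
  (~B -> B): 1 > 0, so result = 0
  ((~A -> ~B) -> (~B -> B)): 1 > 0, so result = 0
  ~((~A -> ~B) -> (~B -> B)): Gödel ¬ of 0 = 1 (operand is 0)
  ~~((~A -> ~B) -> (~B -> B)): Gödel ¬ of 1 = 0 (operand ≠ 0)
Checking all 36 assignments confirms none give a value below 0.00.

0.00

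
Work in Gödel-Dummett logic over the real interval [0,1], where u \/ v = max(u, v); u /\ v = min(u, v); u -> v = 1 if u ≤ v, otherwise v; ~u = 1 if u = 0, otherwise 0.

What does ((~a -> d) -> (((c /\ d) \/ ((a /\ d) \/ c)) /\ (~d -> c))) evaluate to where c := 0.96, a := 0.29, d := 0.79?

~a: Gödel ¬ of 0.29 = 0 (operand ≠ 0)
(~a -> d): 0 ≤ 0.79, so result = 1
(c /\ d) = min(0.96, 0.79) = 0.79
(a /\ d) = min(0.29, 0.79) = 0.29
((a /\ d) \/ c) = max(0.29, 0.96) = 0.96
((c /\ d) \/ ((a /\ d) \/ c)) = max(0.79, 0.96) = 0.96
~d: Gödel ¬ of 0.79 = 0 (operand ≠ 0)
(~d -> c): 0 ≤ 0.96, so result = 1
(((c /\ d) \/ ((a /\ d) \/ c)) /\ (~d -> c)) = min(0.96, 1) = 0.96
((~a -> d) -> (((c /\ d) \/ ((a /\ d) \/ c)) /\ (~d -> c))): 1 > 0.96, so result = 0.96

0.96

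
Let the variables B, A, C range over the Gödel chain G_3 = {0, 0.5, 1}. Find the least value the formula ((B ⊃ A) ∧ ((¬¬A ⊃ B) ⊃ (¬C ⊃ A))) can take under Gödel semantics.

0.00

The minimum is attained at B = 0, A = 0, C = 0:
  (B ⊃ A): 0 ≤ 0, so result = 1
  ¬A: Gödel ¬ of 0 = 1 (operand is 0)
  ¬¬A: Gödel ¬ of 1 = 0 (operand ≠ 0)
  (¬¬A ⊃ B): 0 ≤ 0, so result = 1
  ¬C: Gödel ¬ of 0 = 1 (operand is 0)
  (¬C ⊃ A): 1 > 0, so result = 0
  ((¬¬A ⊃ B) ⊃ (¬C ⊃ A)): 1 > 0, so result = 0
  ((B ⊃ A) ∧ ((¬¬A ⊃ B) ⊃ (¬C ⊃ A))) = min(1, 0) = 0
Checking all 27 assignments confirms none give a value below 0.00.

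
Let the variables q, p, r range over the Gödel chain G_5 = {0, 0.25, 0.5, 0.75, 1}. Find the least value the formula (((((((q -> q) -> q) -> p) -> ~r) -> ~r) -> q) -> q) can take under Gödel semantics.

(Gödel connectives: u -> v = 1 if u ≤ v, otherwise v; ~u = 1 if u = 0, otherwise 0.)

The minimum is attained at q = 0.25, p = 0, r = 0.25:
  (q -> q): 0.25 ≤ 0.25, so result = 1
  ((q -> q) -> q): 1 > 0.25, so result = 0.25
  (((q -> q) -> q) -> p): 0.25 > 0, so result = 0
  ~r: Gödel ¬ of 0.25 = 0 (operand ≠ 0)
  ((((q -> q) -> q) -> p) -> ~r): 0 ≤ 0, so result = 1
  ~r: Gödel ¬ of 0.25 = 0 (operand ≠ 0)
  (((((q -> q) -> q) -> p) -> ~r) -> ~r): 1 > 0, so result = 0
  ((((((q -> q) -> q) -> p) -> ~r) -> ~r) -> q): 0 ≤ 0.25, so result = 1
  (((((((q -> q) -> q) -> p) -> ~r) -> ~r) -> q) -> q): 1 > 0.25, so result = 0.25
Checking all 125 assignments confirms none give a value below 0.25.

0.25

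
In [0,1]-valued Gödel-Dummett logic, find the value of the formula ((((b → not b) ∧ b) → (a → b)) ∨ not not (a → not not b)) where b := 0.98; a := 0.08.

1.00

not b: Gödel ¬ of 0.98 = 0 (operand ≠ 0)
(b → not b): 0.98 > 0, so result = 0
((b → not b) ∧ b) = min(0, 0.98) = 0
(a → b): 0.08 ≤ 0.98, so result = 1
(((b → not b) ∧ b) → (a → b)): 0 ≤ 1, so result = 1
not b: Gödel ¬ of 0.98 = 0 (operand ≠ 0)
not not b: Gödel ¬ of 0 = 1 (operand is 0)
(a → not not b): 0.08 ≤ 1, so result = 1
not (a → not not b): Gödel ¬ of 1 = 0 (operand ≠ 0)
not not (a → not not b): Gödel ¬ of 0 = 1 (operand is 0)
((((b → not b) ∧ b) → (a → b)) ∨ not not (a → not not b)) = max(1, 1) = 1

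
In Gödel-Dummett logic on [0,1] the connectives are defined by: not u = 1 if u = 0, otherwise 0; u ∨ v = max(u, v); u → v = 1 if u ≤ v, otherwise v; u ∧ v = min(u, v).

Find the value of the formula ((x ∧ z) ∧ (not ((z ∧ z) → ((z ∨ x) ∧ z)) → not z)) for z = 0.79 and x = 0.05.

0.05

(x ∧ z) = min(0.05, 0.79) = 0.05
(z ∧ z) = min(0.79, 0.79) = 0.79
(z ∨ x) = max(0.79, 0.05) = 0.79
((z ∨ x) ∧ z) = min(0.79, 0.79) = 0.79
((z ∧ z) → ((z ∨ x) ∧ z)): 0.79 ≤ 0.79, so result = 1
not ((z ∧ z) → ((z ∨ x) ∧ z)): Gödel ¬ of 1 = 0 (operand ≠ 0)
not z: Gödel ¬ of 0.79 = 0 (operand ≠ 0)
(not ((z ∧ z) → ((z ∨ x) ∧ z)) → not z): 0 ≤ 0, so result = 1
((x ∧ z) ∧ (not ((z ∧ z) → ((z ∨ x) ∧ z)) → not z)) = min(0.05, 1) = 0.05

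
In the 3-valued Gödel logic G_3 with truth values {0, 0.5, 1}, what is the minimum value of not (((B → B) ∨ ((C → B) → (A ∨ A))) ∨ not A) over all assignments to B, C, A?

The minimum is attained at B = 0, C = 0, A = 0:
  (B → B): 0 ≤ 0, so result = 1
  (C → B): 0 ≤ 0, so result = 1
  (A ∨ A) = max(0, 0) = 0
  ((C → B) → (A ∨ A)): 1 > 0, so result = 0
  ((B → B) ∨ ((C → B) → (A ∨ A))) = max(1, 0) = 1
  not A: Gödel ¬ of 0 = 1 (operand is 0)
  (((B → B) ∨ ((C → B) → (A ∨ A))) ∨ not A) = max(1, 1) = 1
  not (((B → B) ∨ ((C → B) → (A ∨ A))) ∨ not A): Gödel ¬ of 1 = 0 (operand ≠ 0)
Checking all 27 assignments confirms none give a value below 0.00.

0.00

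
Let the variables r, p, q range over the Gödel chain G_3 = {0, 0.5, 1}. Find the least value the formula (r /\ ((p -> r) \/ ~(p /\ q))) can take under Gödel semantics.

0.00

The minimum is attained at r = 0, p = 0, q = 0:
  (p -> r): 0 ≤ 0, so result = 1
  (p /\ q) = min(0, 0) = 0
  ~(p /\ q): Gödel ¬ of 0 = 1 (operand is 0)
  ((p -> r) \/ ~(p /\ q)) = max(1, 1) = 1
  (r /\ ((p -> r) \/ ~(p /\ q))) = min(0, 1) = 0
Checking all 27 assignments confirms none give a value below 0.00.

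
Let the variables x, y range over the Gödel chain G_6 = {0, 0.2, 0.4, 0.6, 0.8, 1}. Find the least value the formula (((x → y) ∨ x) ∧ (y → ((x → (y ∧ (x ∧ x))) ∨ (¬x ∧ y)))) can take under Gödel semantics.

0.20

The minimum is attained at x = 0.2, y = 0:
  (x → y): 0.2 > 0, so result = 0
  ((x → y) ∨ x) = max(0, 0.2) = 0.2
  (x ∧ x) = min(0.2, 0.2) = 0.2
  (y ∧ (x ∧ x)) = min(0, 0.2) = 0
  (x → (y ∧ (x ∧ x))): 0.2 > 0, so result = 0
  ¬x: Gödel ¬ of 0.2 = 0 (operand ≠ 0)
  (¬x ∧ y) = min(0, 0) = 0
  ((x → (y ∧ (x ∧ x))) ∨ (¬x ∧ y)) = max(0, 0) = 0
  (y → ((x → (y ∧ (x ∧ x))) ∨ (¬x ∧ y))): 0 ≤ 0, so result = 1
  (((x → y) ∨ x) ∧ (y → ((x → (y ∧ (x ∧ x))) ∨ (¬x ∧ y)))) = min(0.2, 1) = 0.2
Checking all 36 assignments confirms none give a value below 0.20.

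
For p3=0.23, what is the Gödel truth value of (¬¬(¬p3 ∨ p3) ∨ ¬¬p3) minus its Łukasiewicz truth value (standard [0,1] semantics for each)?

Gödel evaluation:
  ¬p3: Gödel ¬ of 0.23 = 0 (operand ≠ 0)
  (¬p3 ∨ p3) = max(0, 0.23) = 0.23
  ¬(¬p3 ∨ p3): Gödel ¬ of 0.23 = 0 (operand ≠ 0)
  ¬¬(¬p3 ∨ p3): Gödel ¬ of 0 = 1 (operand is 0)
  ¬p3: Gödel ¬ of 0.23 = 0 (operand ≠ 0)
  ¬¬p3: Gödel ¬ of 0 = 1 (operand is 0)
  (¬¬(¬p3 ∨ p3) ∨ ¬¬p3) = max(1, 1) = 1
  Gödel value = 1
Łukasiewicz evaluation:
  ¬p3: Łukasiewicz ¬ gives 1 − 0.23 = 0.77
  (¬p3 ∨ p3) = max(0.77, 0.23) = 0.77
  ¬(¬p3 ∨ p3): Łukasiewicz ¬ gives 1 − 0.77 = 0.23
  ¬¬(¬p3 ∨ p3): Łukasiewicz ¬ gives 1 − 0.23 = 0.77
  ¬p3: Łukasiewicz ¬ gives 1 − 0.23 = 0.77
  ¬¬p3: Łukasiewicz ¬ gives 1 − 0.77 = 0.23
  (¬¬(¬p3 ∨ p3) ∨ ¬¬p3) = max(0.77, 0.23) = 0.77
  Łukasiewicz value = 0.77
Difference: 1 − 0.77 = 0.23

0.23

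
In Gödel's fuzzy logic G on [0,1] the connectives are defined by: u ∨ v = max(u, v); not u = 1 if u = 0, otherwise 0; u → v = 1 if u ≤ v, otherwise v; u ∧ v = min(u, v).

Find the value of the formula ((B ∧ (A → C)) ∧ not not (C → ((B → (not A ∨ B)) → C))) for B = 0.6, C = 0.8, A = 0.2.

(A → C): 0.2 ≤ 0.8, so result = 1
(B ∧ (A → C)) = min(0.6, 1) = 0.6
not A: Gödel ¬ of 0.2 = 0 (operand ≠ 0)
(not A ∨ B) = max(0, 0.6) = 0.6
(B → (not A ∨ B)): 0.6 ≤ 0.6, so result = 1
((B → (not A ∨ B)) → C): 1 > 0.8, so result = 0.8
(C → ((B → (not A ∨ B)) → C)): 0.8 ≤ 0.8, so result = 1
not (C → ((B → (not A ∨ B)) → C)): Gödel ¬ of 1 = 0 (operand ≠ 0)
not not (C → ((B → (not A ∨ B)) → C)): Gödel ¬ of 0 = 1 (operand is 0)
((B ∧ (A → C)) ∧ not not (C → ((B → (not A ∨ B)) → C))) = min(0.6, 1) = 0.6

0.60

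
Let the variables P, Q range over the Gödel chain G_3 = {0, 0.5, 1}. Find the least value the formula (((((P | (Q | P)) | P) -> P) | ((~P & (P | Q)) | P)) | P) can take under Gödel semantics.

0.50

The minimum is attained at P = 0, Q = 0.5:
  (Q | P) = max(0.5, 0) = 0.5
  (P | (Q | P)) = max(0, 0.5) = 0.5
  ((P | (Q | P)) | P) = max(0.5, 0) = 0.5
  (((P | (Q | P)) | P) -> P): 0.5 > 0, so result = 0
  ~P: Gödel ¬ of 0 = 1 (operand is 0)
  (P | Q) = max(0, 0.5) = 0.5
  (~P & (P | Q)) = min(1, 0.5) = 0.5
  ((~P & (P | Q)) | P) = max(0.5, 0) = 0.5
  ((((P | (Q | P)) | P) -> P) | ((~P & (P | Q)) | P)) = max(0, 0.5) = 0.5
  (((((P | (Q | P)) | P) -> P) | ((~P & (P | Q)) | P)) | P) = max(0.5, 0) = 0.5
Checking all 9 assignments confirms none give a value below 0.50.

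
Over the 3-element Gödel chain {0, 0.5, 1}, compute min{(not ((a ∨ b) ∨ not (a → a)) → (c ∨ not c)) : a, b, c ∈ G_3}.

The minimum is attained at a = 0, b = 0, c = 0.5:
  (a ∨ b) = max(0, 0) = 0
  (a → a): 0 ≤ 0, so result = 1
  not (a → a): Gödel ¬ of 1 = 0 (operand ≠ 0)
  ((a ∨ b) ∨ not (a → a)) = max(0, 0) = 0
  not ((a ∨ b) ∨ not (a → a)): Gödel ¬ of 0 = 1 (operand is 0)
  not c: Gödel ¬ of 0.5 = 0 (operand ≠ 0)
  (c ∨ not c) = max(0.5, 0) = 0.5
  (not ((a ∨ b) ∨ not (a → a)) → (c ∨ not c)): 1 > 0.5, so result = 0.5
Checking all 27 assignments confirms none give a value below 0.50.

0.50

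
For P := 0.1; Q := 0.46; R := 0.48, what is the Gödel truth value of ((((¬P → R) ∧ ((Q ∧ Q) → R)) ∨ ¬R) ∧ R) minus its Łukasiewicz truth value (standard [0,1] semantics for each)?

Gödel evaluation:
  ¬P: Gödel ¬ of 0.1 = 0 (operand ≠ 0)
  (¬P → R): 0 ≤ 0.48, so result = 1
  (Q ∧ Q) = min(0.46, 0.46) = 0.46
  ((Q ∧ Q) → R): 0.46 ≤ 0.48, so result = 1
  ((¬P → R) ∧ ((Q ∧ Q) → R)) = min(1, 1) = 1
  ¬R: Gödel ¬ of 0.48 = 0 (operand ≠ 0)
  (((¬P → R) ∧ ((Q ∧ Q) → R)) ∨ ¬R) = max(1, 0) = 1
  ((((¬P → R) ∧ ((Q ∧ Q) → R)) ∨ ¬R) ∧ R) = min(1, 0.48) = 0.48
  Gödel value = 0.48
Łukasiewicz evaluation:
  ¬P: Łukasiewicz ¬ gives 1 − 0.1 = 0.9
  (¬P → R): min(1, 1 − 0.9 + 0.48) = 0.58
  (Q ∧ Q) = min(0.46, 0.46) = 0.46
  ((Q ∧ Q) → R): min(1, 1 − 0.46 + 0.48) = 1
  ((¬P → R) ∧ ((Q ∧ Q) → R)) = min(0.58, 1) = 0.58
  ¬R: Łukasiewicz ¬ gives 1 − 0.48 = 0.52
  (((¬P → R) ∧ ((Q ∧ Q) → R)) ∨ ¬R) = max(0.58, 0.52) = 0.58
  ((((¬P → R) ∧ ((Q ∧ Q) → R)) ∨ ¬R) ∧ R) = min(0.58, 0.48) = 0.48
  Łukasiewicz value = 0.48
Difference: 0.48 − 0.48 = 0.00

0.00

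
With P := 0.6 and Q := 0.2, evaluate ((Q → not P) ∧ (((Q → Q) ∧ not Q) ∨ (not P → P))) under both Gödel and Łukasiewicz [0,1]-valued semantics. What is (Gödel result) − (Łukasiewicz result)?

-1.00

Gödel evaluation:
  not P: Gödel ¬ of 0.6 = 0 (operand ≠ 0)
  (Q → not P): 0.2 > 0, so result = 0
  (Q → Q): 0.2 ≤ 0.2, so result = 1
  not Q: Gödel ¬ of 0.2 = 0 (operand ≠ 0)
  ((Q → Q) ∧ not Q) = min(1, 0) = 0
  not P: Gödel ¬ of 0.6 = 0 (operand ≠ 0)
  (not P → P): 0 ≤ 0.6, so result = 1
  (((Q → Q) ∧ not Q) ∨ (not P → P)) = max(0, 1) = 1
  ((Q → not P) ∧ (((Q → Q) ∧ not Q) ∨ (not P → P))) = min(0, 1) = 0
  Gödel value = 0
Łukasiewicz evaluation:
  not P: Łukasiewicz ¬ gives 1 − 0.6 = 0.4
  (Q → not P): min(1, 1 − 0.2 + 0.4) = 1
  (Q → Q): min(1, 1 − 0.2 + 0.2) = 1
  not Q: Łukasiewicz ¬ gives 1 − 0.2 = 0.8
  ((Q → Q) ∧ not Q) = min(1, 0.8) = 0.8
  not P: Łukasiewicz ¬ gives 1 − 0.6 = 0.4
  (not P → P): min(1, 1 − 0.4 + 0.6) = 1
  (((Q → Q) ∧ not Q) ∨ (not P → P)) = max(0.8, 1) = 1
  ((Q → not P) ∧ (((Q → Q) ∧ not Q) ∨ (not P → P))) = min(1, 1) = 1
  Łukasiewicz value = 1
Difference: 0 − 1 = -1.00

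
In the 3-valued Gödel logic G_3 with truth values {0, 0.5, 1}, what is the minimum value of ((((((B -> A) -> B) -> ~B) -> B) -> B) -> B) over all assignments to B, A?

The minimum is attained at B = 0, A = 0:
  (B -> A): 0 ≤ 0, so result = 1
  ((B -> A) -> B): 1 > 0, so result = 0
  ~B: Gödel ¬ of 0 = 1 (operand is 0)
  (((B -> A) -> B) -> ~B): 0 ≤ 1, so result = 1
  ((((B -> A) -> B) -> ~B) -> B): 1 > 0, so result = 0
  (((((B -> A) -> B) -> ~B) -> B) -> B): 0 ≤ 0, so result = 1
  ((((((B -> A) -> B) -> ~B) -> B) -> B) -> B): 1 > 0, so result = 0
Checking all 9 assignments confirms none give a value below 0.00.

0.00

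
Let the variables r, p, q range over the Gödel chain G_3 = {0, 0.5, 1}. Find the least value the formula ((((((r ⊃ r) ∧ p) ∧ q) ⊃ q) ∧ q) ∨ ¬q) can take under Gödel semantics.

0.50

The minimum is attained at r = 0, p = 0, q = 0.5:
  (r ⊃ r): 0 ≤ 0, so result = 1
  ((r ⊃ r) ∧ p) = min(1, 0) = 0
  (((r ⊃ r) ∧ p) ∧ q) = min(0, 0.5) = 0
  ((((r ⊃ r) ∧ p) ∧ q) ⊃ q): 0 ≤ 0.5, so result = 1
  (((((r ⊃ r) ∧ p) ∧ q) ⊃ q) ∧ q) = min(1, 0.5) = 0.5
  ¬q: Gödel ¬ of 0.5 = 0 (operand ≠ 0)
  ((((((r ⊃ r) ∧ p) ∧ q) ⊃ q) ∧ q) ∨ ¬q) = max(0.5, 0) = 0.5
Checking all 27 assignments confirms none give a value below 0.50.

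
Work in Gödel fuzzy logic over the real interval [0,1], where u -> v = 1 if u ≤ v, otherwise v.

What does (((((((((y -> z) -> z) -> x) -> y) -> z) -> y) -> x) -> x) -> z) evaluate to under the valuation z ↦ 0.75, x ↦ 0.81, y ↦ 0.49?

0.75

(y -> z): 0.49 ≤ 0.75, so result = 1
((y -> z) -> z): 1 > 0.75, so result = 0.75
(((y -> z) -> z) -> x): 0.75 ≤ 0.81, so result = 1
((((y -> z) -> z) -> x) -> y): 1 > 0.49, so result = 0.49
(((((y -> z) -> z) -> x) -> y) -> z): 0.49 ≤ 0.75, so result = 1
((((((y -> z) -> z) -> x) -> y) -> z) -> y): 1 > 0.49, so result = 0.49
(((((((y -> z) -> z) -> x) -> y) -> z) -> y) -> x): 0.49 ≤ 0.81, so result = 1
((((((((y -> z) -> z) -> x) -> y) -> z) -> y) -> x) -> x): 1 > 0.81, so result = 0.81
(((((((((y -> z) -> z) -> x) -> y) -> z) -> y) -> x) -> x) -> z): 0.81 > 0.75, so result = 0.75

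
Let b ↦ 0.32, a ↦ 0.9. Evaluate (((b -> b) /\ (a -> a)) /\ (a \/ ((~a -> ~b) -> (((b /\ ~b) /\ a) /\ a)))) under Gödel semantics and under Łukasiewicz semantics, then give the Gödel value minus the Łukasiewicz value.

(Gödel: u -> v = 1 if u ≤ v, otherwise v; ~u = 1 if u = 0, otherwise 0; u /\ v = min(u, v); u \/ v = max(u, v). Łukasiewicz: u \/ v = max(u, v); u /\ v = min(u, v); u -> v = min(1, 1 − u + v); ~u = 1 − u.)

0.00

Gödel evaluation:
  (b -> b): 0.32 ≤ 0.32, so result = 1
  (a -> a): 0.9 ≤ 0.9, so result = 1
  ((b -> b) /\ (a -> a)) = min(1, 1) = 1
  ~a: Gödel ¬ of 0.9 = 0 (operand ≠ 0)
  ~b: Gödel ¬ of 0.32 = 0 (operand ≠ 0)
  (~a -> ~b): 0 ≤ 0, so result = 1
  ~b: Gödel ¬ of 0.32 = 0 (operand ≠ 0)
  (b /\ ~b) = min(0.32, 0) = 0
  ((b /\ ~b) /\ a) = min(0, 0.9) = 0
  (((b /\ ~b) /\ a) /\ a) = min(0, 0.9) = 0
  ((~a -> ~b) -> (((b /\ ~b) /\ a) /\ a)): 1 > 0, so result = 0
  (a \/ ((~a -> ~b) -> (((b /\ ~b) /\ a) /\ a))) = max(0.9, 0) = 0.9
  (((b -> b) /\ (a -> a)) /\ (a \/ ((~a -> ~b) -> (((b /\ ~b) /\ a) /\ a)))) = min(1, 0.9) = 0.9
  Gödel value = 0.9
Łukasiewicz evaluation:
  (b -> b): min(1, 1 − 0.32 + 0.32) = 1
  (a -> a): min(1, 1 − 0.9 + 0.9) = 1
  ((b -> b) /\ (a -> a)) = min(1, 1) = 1
  ~a: Łukasiewicz ¬ gives 1 − 0.9 = 0.1
  ~b: Łukasiewicz ¬ gives 1 − 0.32 = 0.68
  (~a -> ~b): min(1, 1 − 0.1 + 0.68) = 1
  ~b: Łukasiewicz ¬ gives 1 − 0.32 = 0.68
  (b /\ ~b) = min(0.32, 0.68) = 0.32
  ((b /\ ~b) /\ a) = min(0.32, 0.9) = 0.32
  (((b /\ ~b) /\ a) /\ a) = min(0.32, 0.9) = 0.32
  ((~a -> ~b) -> (((b /\ ~b) /\ a) /\ a)): min(1, 1 − 1 + 0.32) = 0.32
  (a \/ ((~a -> ~b) -> (((b /\ ~b) /\ a) /\ a))) = max(0.9, 0.32) = 0.9
  (((b -> b) /\ (a -> a)) /\ (a \/ ((~a -> ~b) -> (((b /\ ~b) /\ a) /\ a)))) = min(1, 0.9) = 0.9
  Łukasiewicz value = 0.9
Difference: 0.9 − 0.9 = 0.00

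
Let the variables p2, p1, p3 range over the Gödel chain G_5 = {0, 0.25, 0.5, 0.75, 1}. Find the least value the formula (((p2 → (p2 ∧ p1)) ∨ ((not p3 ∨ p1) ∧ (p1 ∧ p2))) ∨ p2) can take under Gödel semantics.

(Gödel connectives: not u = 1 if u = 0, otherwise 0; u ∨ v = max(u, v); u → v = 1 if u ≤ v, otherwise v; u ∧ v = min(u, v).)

The minimum is attained at p2 = 0.25, p1 = 0, p3 = 0:
  (p2 ∧ p1) = min(0.25, 0) = 0
  (p2 → (p2 ∧ p1)): 0.25 > 0, so result = 0
  not p3: Gödel ¬ of 0 = 1 (operand is 0)
  (not p3 ∨ p1) = max(1, 0) = 1
  (p1 ∧ p2) = min(0, 0.25) = 0
  ((not p3 ∨ p1) ∧ (p1 ∧ p2)) = min(1, 0) = 0
  ((p2 → (p2 ∧ p1)) ∨ ((not p3 ∨ p1) ∧ (p1 ∧ p2))) = max(0, 0) = 0
  (((p2 → (p2 ∧ p1)) ∨ ((not p3 ∨ p1) ∧ (p1 ∧ p2))) ∨ p2) = max(0, 0.25) = 0.25
Checking all 125 assignments confirms none give a value below 0.25.

0.25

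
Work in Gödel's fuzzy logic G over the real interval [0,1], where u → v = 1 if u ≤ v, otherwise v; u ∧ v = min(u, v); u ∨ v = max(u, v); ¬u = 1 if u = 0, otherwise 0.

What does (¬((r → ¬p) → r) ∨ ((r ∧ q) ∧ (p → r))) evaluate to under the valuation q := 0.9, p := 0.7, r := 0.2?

0.20

¬p: Gödel ¬ of 0.7 = 0 (operand ≠ 0)
(r → ¬p): 0.2 > 0, so result = 0
((r → ¬p) → r): 0 ≤ 0.2, so result = 1
¬((r → ¬p) → r): Gödel ¬ of 1 = 0 (operand ≠ 0)
(r ∧ q) = min(0.2, 0.9) = 0.2
(p → r): 0.7 > 0.2, so result = 0.2
((r ∧ q) ∧ (p → r)) = min(0.2, 0.2) = 0.2
(¬((r → ¬p) → r) ∨ ((r ∧ q) ∧ (p → r))) = max(0, 0.2) = 0.2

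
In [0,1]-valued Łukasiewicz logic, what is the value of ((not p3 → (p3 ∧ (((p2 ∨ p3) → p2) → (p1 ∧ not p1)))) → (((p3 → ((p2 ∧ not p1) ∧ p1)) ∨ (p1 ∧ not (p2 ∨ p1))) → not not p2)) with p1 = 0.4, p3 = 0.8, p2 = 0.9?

1.00

not p3: Łukasiewicz ¬ gives 1 − 0.8 = 0.2
(p2 ∨ p3) = max(0.9, 0.8) = 0.9
((p2 ∨ p3) → p2): min(1, 1 − 0.9 + 0.9) = 1
not p1: Łukasiewicz ¬ gives 1 − 0.4 = 0.6
(p1 ∧ not p1) = min(0.4, 0.6) = 0.4
(((p2 ∨ p3) → p2) → (p1 ∧ not p1)): min(1, 1 − 1 + 0.4) = 0.4
(p3 ∧ (((p2 ∨ p3) → p2) → (p1 ∧ not p1))) = min(0.8, 0.4) = 0.4
(not p3 → (p3 ∧ (((p2 ∨ p3) → p2) → (p1 ∧ not p1)))): min(1, 1 − 0.2 + 0.4) = 1
not p1: Łukasiewicz ¬ gives 1 − 0.4 = 0.6
(p2 ∧ not p1) = min(0.9, 0.6) = 0.6
((p2 ∧ not p1) ∧ p1) = min(0.6, 0.4) = 0.4
(p3 → ((p2 ∧ not p1) ∧ p1)): min(1, 1 − 0.8 + 0.4) = 0.6
(p2 ∨ p1) = max(0.9, 0.4) = 0.9
not (p2 ∨ p1): Łukasiewicz ¬ gives 1 − 0.9 = 0.1
(p1 ∧ not (p2 ∨ p1)) = min(0.4, 0.1) = 0.1
((p3 → ((p2 ∧ not p1) ∧ p1)) ∨ (p1 ∧ not (p2 ∨ p1))) = max(0.6, 0.1) = 0.6
not p2: Łukasiewicz ¬ gives 1 − 0.9 = 0.1
not not p2: Łukasiewicz ¬ gives 1 − 0.1 = 0.9
(((p3 → ((p2 ∧ not p1) ∧ p1)) ∨ (p1 ∧ not (p2 ∨ p1))) → not not p2): min(1, 1 − 0.6 + 0.9) = 1
((not p3 → (p3 ∧ (((p2 ∨ p3) → p2) → (p1 ∧ not p1)))) → (((p3 → ((p2 ∧ not p1) ∧ p1)) ∨ (p1 ∧ not (p2 ∨ p1))) → not not p2)): min(1, 1 − 1 + 1) = 1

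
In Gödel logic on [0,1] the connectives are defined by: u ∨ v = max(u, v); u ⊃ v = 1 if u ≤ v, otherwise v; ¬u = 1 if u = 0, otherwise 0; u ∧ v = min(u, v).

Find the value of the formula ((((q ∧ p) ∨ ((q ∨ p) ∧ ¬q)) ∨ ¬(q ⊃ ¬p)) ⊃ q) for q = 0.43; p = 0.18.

(q ∧ p) = min(0.43, 0.18) = 0.18
(q ∨ p) = max(0.43, 0.18) = 0.43
¬q: Gödel ¬ of 0.43 = 0 (operand ≠ 0)
((q ∨ p) ∧ ¬q) = min(0.43, 0) = 0
((q ∧ p) ∨ ((q ∨ p) ∧ ¬q)) = max(0.18, 0) = 0.18
¬p: Gödel ¬ of 0.18 = 0 (operand ≠ 0)
(q ⊃ ¬p): 0.43 > 0, so result = 0
¬(q ⊃ ¬p): Gödel ¬ of 0 = 1 (operand is 0)
(((q ∧ p) ∨ ((q ∨ p) ∧ ¬q)) ∨ ¬(q ⊃ ¬p)) = max(0.18, 1) = 1
((((q ∧ p) ∨ ((q ∨ p) ∧ ¬q)) ∨ ¬(q ⊃ ¬p)) ⊃ q): 1 > 0.43, so result = 0.43

0.43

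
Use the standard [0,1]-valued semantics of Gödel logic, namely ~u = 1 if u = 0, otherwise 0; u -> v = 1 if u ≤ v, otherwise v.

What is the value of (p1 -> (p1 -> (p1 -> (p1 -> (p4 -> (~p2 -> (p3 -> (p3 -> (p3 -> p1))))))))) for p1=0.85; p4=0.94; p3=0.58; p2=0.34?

~p2: Gödel ¬ of 0.34 = 0 (operand ≠ 0)
(p3 -> p1): 0.58 ≤ 0.85, so result = 1
(p3 -> (p3 -> p1)): 0.58 ≤ 1, so result = 1
(p3 -> (p3 -> (p3 -> p1))): 0.58 ≤ 1, so result = 1
(~p2 -> (p3 -> (p3 -> (p3 -> p1)))): 0 ≤ 1, so result = 1
(p4 -> (~p2 -> (p3 -> (p3 -> (p3 -> p1))))): 0.94 ≤ 1, so result = 1
(p1 -> (p4 -> (~p2 -> (p3 -> (p3 -> (p3 -> p1)))))): 0.85 ≤ 1, so result = 1
(p1 -> (p1 -> (p4 -> (~p2 -> (p3 -> (p3 -> (p3 -> p1))))))): 0.85 ≤ 1, so result = 1
(p1 -> (p1 -> (p1 -> (p4 -> (~p2 -> (p3 -> (p3 -> (p3 -> p1)))))))): 0.85 ≤ 1, so result = 1
(p1 -> (p1 -> (p1 -> (p1 -> (p4 -> (~p2 -> (p3 -> (p3 -> (p3 -> p1))))))))): 0.85 ≤ 1, so result = 1

1.00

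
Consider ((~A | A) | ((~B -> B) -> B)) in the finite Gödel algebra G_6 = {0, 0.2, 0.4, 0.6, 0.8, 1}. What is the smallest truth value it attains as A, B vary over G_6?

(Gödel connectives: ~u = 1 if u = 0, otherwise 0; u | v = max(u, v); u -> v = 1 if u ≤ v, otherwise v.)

The minimum is attained at A = 0.2, B = 0.2:
  ~A: Gödel ¬ of 0.2 = 0 (operand ≠ 0)
  (~A | A) = max(0, 0.2) = 0.2
  ~B: Gödel ¬ of 0.2 = 0 (operand ≠ 0)
  (~B -> B): 0 ≤ 0.2, so result = 1
  ((~B -> B) -> B): 1 > 0.2, so result = 0.2
  ((~A | A) | ((~B -> B) -> B)) = max(0.2, 0.2) = 0.2
Checking all 36 assignments confirms none give a value below 0.20.

0.20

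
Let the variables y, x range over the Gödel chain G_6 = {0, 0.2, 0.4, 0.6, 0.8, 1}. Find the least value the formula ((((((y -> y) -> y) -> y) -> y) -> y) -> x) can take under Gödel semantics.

The minimum is attained at y = 0, x = 0:
  (y -> y): 0 ≤ 0, so result = 1
  ((y -> y) -> y): 1 > 0, so result = 0
  (((y -> y) -> y) -> y): 0 ≤ 0, so result = 1
  ((((y -> y) -> y) -> y) -> y): 1 > 0, so result = 0
  (((((y -> y) -> y) -> y) -> y) -> y): 0 ≤ 0, so result = 1
  ((((((y -> y) -> y) -> y) -> y) -> y) -> x): 1 > 0, so result = 0
Checking all 36 assignments confirms none give a value below 0.00.

0.00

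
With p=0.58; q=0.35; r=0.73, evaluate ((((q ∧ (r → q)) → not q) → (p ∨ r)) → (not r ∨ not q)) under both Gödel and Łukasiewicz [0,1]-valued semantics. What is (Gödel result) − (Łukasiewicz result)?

Gödel evaluation:
  (r → q): 0.73 > 0.35, so result = 0.35
  (q ∧ (r → q)) = min(0.35, 0.35) = 0.35
  not q: Gödel ¬ of 0.35 = 0 (operand ≠ 0)
  ((q ∧ (r → q)) → not q): 0.35 > 0, so result = 0
  (p ∨ r) = max(0.58, 0.73) = 0.73
  (((q ∧ (r → q)) → not q) → (p ∨ r)): 0 ≤ 0.73, so result = 1
  not r: Gödel ¬ of 0.73 = 0 (operand ≠ 0)
  not q: Gödel ¬ of 0.35 = 0 (operand ≠ 0)
  (not r ∨ not q) = max(0, 0) = 0
  ((((q ∧ (r → q)) → not q) → (p ∨ r)) → (not r ∨ not q)): 1 > 0, so result = 0
  Gödel value = 0
Łukasiewicz evaluation:
  (r → q): min(1, 1 − 0.73 + 0.35) = 0.62
  (q ∧ (r → q)) = min(0.35, 0.62) = 0.35
  not q: Łukasiewicz ¬ gives 1 − 0.35 = 0.65
  ((q ∧ (r → q)) → not q): min(1, 1 − 0.35 + 0.65) = 1
  (p ∨ r) = max(0.58, 0.73) = 0.73
  (((q ∧ (r → q)) → not q) → (p ∨ r)): min(1, 1 − 1 + 0.73) = 0.73
  not r: Łukasiewicz ¬ gives 1 − 0.73 = 0.27
  not q: Łukasiewicz ¬ gives 1 − 0.35 = 0.65
  (not r ∨ not q) = max(0.27, 0.65) = 0.65
  ((((q ∧ (r → q)) → not q) → (p ∨ r)) → (not r ∨ not q)): min(1, 1 − 0.73 + 0.65) = 0.92
  Łukasiewicz value = 0.92
Difference: 0 − 0.92 = -0.92

-0.92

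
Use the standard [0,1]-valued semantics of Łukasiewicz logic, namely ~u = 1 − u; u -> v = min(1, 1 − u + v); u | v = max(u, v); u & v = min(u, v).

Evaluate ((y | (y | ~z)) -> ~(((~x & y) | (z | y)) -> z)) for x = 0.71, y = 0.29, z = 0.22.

~z: Łukasiewicz ¬ gives 1 − 0.22 = 0.78
(y | ~z) = max(0.29, 0.78) = 0.78
(y | (y | ~z)) = max(0.29, 0.78) = 0.78
~x: Łukasiewicz ¬ gives 1 − 0.71 = 0.29
(~x & y) = min(0.29, 0.29) = 0.29
(z | y) = max(0.22, 0.29) = 0.29
((~x & y) | (z | y)) = max(0.29, 0.29) = 0.29
(((~x & y) | (z | y)) -> z): min(1, 1 − 0.29 + 0.22) = 0.93
~(((~x & y) | (z | y)) -> z): Łukasiewicz ¬ gives 1 − 0.93 = 0.07
((y | (y | ~z)) -> ~(((~x & y) | (z | y)) -> z)): min(1, 1 − 0.78 + 0.07) = 0.29

0.29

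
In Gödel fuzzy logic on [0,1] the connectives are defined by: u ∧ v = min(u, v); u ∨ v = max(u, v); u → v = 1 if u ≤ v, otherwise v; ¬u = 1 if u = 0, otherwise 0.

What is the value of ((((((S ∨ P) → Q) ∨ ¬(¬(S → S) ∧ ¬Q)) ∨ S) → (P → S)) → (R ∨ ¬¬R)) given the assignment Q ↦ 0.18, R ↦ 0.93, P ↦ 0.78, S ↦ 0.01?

(S ∨ P) = max(0.01, 0.78) = 0.78
((S ∨ P) → Q): 0.78 > 0.18, so result = 0.18
(S → S): 0.01 ≤ 0.01, so result = 1
¬(S → S): Gödel ¬ of 1 = 0 (operand ≠ 0)
¬Q: Gödel ¬ of 0.18 = 0 (operand ≠ 0)
(¬(S → S) ∧ ¬Q) = min(0, 0) = 0
¬(¬(S → S) ∧ ¬Q): Gödel ¬ of 0 = 1 (operand is 0)
(((S ∨ P) → Q) ∨ ¬(¬(S → S) ∧ ¬Q)) = max(0.18, 1) = 1
((((S ∨ P) → Q) ∨ ¬(¬(S → S) ∧ ¬Q)) ∨ S) = max(1, 0.01) = 1
(P → S): 0.78 > 0.01, so result = 0.01
(((((S ∨ P) → Q) ∨ ¬(¬(S → S) ∧ ¬Q)) ∨ S) → (P → S)): 1 > 0.01, so result = 0.01
¬R: Gödel ¬ of 0.93 = 0 (operand ≠ 0)
¬¬R: Gödel ¬ of 0 = 1 (operand is 0)
(R ∨ ¬¬R) = max(0.93, 1) = 1
((((((S ∨ P) → Q) ∨ ¬(¬(S → S) ∧ ¬Q)) ∨ S) → (P → S)) → (R ∨ ¬¬R)): 0.01 ≤ 1, so result = 1

1.00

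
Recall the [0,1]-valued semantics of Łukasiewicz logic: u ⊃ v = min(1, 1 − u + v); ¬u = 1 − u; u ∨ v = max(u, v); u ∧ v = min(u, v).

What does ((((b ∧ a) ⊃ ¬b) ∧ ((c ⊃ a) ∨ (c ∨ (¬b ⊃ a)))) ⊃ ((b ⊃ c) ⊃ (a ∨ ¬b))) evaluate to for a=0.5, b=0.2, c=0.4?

(b ∧ a) = min(0.2, 0.5) = 0.2
¬b: Łukasiewicz ¬ gives 1 − 0.2 = 0.8
((b ∧ a) ⊃ ¬b): min(1, 1 − 0.2 + 0.8) = 1
(c ⊃ a): min(1, 1 − 0.4 + 0.5) = 1
¬b: Łukasiewicz ¬ gives 1 − 0.2 = 0.8
(¬b ⊃ a): min(1, 1 − 0.8 + 0.5) = 0.7
(c ∨ (¬b ⊃ a)) = max(0.4, 0.7) = 0.7
((c ⊃ a) ∨ (c ∨ (¬b ⊃ a))) = max(1, 0.7) = 1
(((b ∧ a) ⊃ ¬b) ∧ ((c ⊃ a) ∨ (c ∨ (¬b ⊃ a)))) = min(1, 1) = 1
(b ⊃ c): min(1, 1 − 0.2 + 0.4) = 1
¬b: Łukasiewicz ¬ gives 1 − 0.2 = 0.8
(a ∨ ¬b) = max(0.5, 0.8) = 0.8
((b ⊃ c) ⊃ (a ∨ ¬b)): min(1, 1 − 1 + 0.8) = 0.8
((((b ∧ a) ⊃ ¬b) ∧ ((c ⊃ a) ∨ (c ∨ (¬b ⊃ a)))) ⊃ ((b ⊃ c) ⊃ (a ∨ ¬b))): min(1, 1 − 1 + 0.8) = 0.8

0.80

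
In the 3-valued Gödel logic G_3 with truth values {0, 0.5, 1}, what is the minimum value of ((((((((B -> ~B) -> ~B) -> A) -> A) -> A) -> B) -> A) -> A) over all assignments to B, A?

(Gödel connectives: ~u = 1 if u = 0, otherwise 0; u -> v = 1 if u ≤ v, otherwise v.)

0.50

The minimum is attained at B = 0, A = 0.5:
  ~B: Gödel ¬ of 0 = 1 (operand is 0)
  (B -> ~B): 0 ≤ 1, so result = 1
  ~B: Gödel ¬ of 0 = 1 (operand is 0)
  ((B -> ~B) -> ~B): 1 ≤ 1, so result = 1
  (((B -> ~B) -> ~B) -> A): 1 > 0.5, so result = 0.5
  ((((B -> ~B) -> ~B) -> A) -> A): 0.5 ≤ 0.5, so result = 1
  (((((B -> ~B) -> ~B) -> A) -> A) -> A): 1 > 0.5, so result = 0.5
  ((((((B -> ~B) -> ~B) -> A) -> A) -> A) -> B): 0.5 > 0, so result = 0
  (((((((B -> ~B) -> ~B) -> A) -> A) -> A) -> B) -> A): 0 ≤ 0.5, so result = 1
  ((((((((B -> ~B) -> ~B) -> A) -> A) -> A) -> B) -> A) -> A): 1 > 0.5, so result = 0.5
Checking all 9 assignments confirms none give a value below 0.50.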